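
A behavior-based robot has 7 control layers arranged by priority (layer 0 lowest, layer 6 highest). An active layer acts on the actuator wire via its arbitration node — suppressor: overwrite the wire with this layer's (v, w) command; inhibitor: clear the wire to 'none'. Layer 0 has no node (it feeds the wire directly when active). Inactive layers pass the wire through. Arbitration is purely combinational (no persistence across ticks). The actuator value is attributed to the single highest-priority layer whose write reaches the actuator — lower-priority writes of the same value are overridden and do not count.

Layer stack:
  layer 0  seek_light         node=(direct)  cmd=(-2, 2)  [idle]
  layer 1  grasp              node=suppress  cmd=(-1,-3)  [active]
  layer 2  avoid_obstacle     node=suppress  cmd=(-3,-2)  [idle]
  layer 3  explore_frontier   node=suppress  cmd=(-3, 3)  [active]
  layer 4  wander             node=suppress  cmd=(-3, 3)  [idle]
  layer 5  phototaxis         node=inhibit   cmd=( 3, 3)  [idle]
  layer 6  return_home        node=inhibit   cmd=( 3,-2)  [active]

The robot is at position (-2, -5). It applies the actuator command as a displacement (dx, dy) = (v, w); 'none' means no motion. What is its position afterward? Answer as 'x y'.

[0] seek_light off; wire := none
[1] grasp on (suppress); wire := (-1, -3)
[2] avoid_obstacle off; pass (-1, -3)
[3] explore_frontier on (suppress); wire := (-3, 3)
[4] wander off; pass (-3, 3)
[5] phototaxis off; pass (-3, 3)
[6] return_home on (inhibit); wire := none
output none
position: (-2, -5) + none = (-2, -5)

-2 -5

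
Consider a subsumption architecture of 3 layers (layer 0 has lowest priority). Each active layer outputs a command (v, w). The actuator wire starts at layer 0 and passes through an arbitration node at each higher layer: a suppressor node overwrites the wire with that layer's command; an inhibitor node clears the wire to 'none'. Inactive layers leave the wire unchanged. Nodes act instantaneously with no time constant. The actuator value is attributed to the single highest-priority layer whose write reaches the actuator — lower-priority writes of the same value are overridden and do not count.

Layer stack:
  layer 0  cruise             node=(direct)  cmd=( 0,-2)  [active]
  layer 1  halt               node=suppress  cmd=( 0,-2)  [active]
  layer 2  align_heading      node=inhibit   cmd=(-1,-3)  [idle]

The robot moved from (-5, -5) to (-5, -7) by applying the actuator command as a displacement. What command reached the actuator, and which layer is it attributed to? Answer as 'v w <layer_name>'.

displacement = (-5, -7) − (-5, -5) = (0, -2)
[0] cruise on; wire := (0, -2)
[1] halt on (suppress); wire := (0, -2)
[2] align_heading off; pass (0, -2)
output (0, -2) — from layer 1 (halt)

0 -2 halt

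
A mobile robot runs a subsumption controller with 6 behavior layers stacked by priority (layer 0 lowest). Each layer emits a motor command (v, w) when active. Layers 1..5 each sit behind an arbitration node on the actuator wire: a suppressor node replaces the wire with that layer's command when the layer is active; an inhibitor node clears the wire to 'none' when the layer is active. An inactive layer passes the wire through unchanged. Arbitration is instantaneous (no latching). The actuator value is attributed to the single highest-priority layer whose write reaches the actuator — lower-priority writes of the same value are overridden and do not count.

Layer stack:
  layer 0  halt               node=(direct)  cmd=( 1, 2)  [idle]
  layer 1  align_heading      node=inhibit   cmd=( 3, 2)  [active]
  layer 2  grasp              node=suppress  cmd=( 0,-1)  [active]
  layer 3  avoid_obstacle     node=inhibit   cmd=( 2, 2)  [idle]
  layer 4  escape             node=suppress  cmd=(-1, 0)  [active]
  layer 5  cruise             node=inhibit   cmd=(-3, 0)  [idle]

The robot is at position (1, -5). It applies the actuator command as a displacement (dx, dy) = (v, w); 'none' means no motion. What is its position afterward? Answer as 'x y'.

L0 halt: idle → wire = none
L1 align_heading: active, inhibitor → wire = none
L2 grasp: active, suppressor → wire = (0, -1)
L3 avoid_obstacle: idle → wire stays (0, -1)
L4 escape: active, suppressor → wire = (-1, 0)
L5 cruise: idle → wire stays (-1, 0)
actuator = (-1, 0)
position: (1, -5) + (-1, 0) = (0, -5)

0 -5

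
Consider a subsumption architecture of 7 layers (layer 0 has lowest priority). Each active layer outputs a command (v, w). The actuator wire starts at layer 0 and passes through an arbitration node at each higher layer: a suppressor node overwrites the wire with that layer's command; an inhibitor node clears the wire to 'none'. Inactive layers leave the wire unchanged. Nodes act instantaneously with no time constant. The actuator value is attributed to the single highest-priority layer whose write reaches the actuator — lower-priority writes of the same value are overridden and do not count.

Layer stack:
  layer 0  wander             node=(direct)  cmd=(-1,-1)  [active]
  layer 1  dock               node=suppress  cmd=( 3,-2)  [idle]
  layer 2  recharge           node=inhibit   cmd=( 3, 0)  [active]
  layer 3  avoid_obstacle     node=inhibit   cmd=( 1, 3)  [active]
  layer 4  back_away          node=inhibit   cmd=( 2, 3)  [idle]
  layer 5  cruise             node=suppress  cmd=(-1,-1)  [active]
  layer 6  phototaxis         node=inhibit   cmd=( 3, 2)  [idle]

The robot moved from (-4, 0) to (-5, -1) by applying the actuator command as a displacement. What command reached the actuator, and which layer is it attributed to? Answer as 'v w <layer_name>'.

displacement = (-5, -1) − (-4, 0) = (-1, -1)
layer 0 (wander) active — direct: (-1, -1)
layer 1 (dock) idle — unchanged: (-1, -1)
layer 2 (recharge) active — inhibits: none
layer 3 (avoid_obstacle) active — inhibits: none
layer 4 (back_away) idle — unchanged: none
layer 5 (cruise) active — suppresses: (-1, -1)
layer 6 (phototaxis) idle — unchanged: (-1, -1)
→ actuator (-1, -1) — from layer 5 (cruise)

-1 -1 cruise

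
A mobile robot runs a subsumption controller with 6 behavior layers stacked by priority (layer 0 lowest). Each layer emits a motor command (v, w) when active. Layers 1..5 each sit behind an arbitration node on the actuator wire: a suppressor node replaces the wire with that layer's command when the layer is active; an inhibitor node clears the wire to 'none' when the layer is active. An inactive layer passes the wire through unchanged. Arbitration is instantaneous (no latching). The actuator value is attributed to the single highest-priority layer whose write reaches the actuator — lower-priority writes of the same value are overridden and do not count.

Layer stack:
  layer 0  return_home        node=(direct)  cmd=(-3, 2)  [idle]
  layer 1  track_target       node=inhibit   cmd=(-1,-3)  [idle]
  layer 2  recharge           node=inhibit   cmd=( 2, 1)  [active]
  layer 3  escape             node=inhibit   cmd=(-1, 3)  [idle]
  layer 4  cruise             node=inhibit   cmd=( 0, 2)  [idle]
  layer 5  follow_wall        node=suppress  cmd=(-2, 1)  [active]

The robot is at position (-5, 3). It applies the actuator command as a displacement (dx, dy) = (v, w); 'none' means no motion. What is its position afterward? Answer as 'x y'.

L0 return_home: idle → wire = none
L1 track_target: idle → wire stays none
L2 recharge: active, inhibitor → wire = none
L3 escape: idle → wire stays none
L4 cruise: idle → wire stays none
L5 follow_wall: active, suppressor → wire = (-2, 1)
actuator = (-2, 1)
position: (-5, 3) + (-2, 1) = (-7, 4)

-7 4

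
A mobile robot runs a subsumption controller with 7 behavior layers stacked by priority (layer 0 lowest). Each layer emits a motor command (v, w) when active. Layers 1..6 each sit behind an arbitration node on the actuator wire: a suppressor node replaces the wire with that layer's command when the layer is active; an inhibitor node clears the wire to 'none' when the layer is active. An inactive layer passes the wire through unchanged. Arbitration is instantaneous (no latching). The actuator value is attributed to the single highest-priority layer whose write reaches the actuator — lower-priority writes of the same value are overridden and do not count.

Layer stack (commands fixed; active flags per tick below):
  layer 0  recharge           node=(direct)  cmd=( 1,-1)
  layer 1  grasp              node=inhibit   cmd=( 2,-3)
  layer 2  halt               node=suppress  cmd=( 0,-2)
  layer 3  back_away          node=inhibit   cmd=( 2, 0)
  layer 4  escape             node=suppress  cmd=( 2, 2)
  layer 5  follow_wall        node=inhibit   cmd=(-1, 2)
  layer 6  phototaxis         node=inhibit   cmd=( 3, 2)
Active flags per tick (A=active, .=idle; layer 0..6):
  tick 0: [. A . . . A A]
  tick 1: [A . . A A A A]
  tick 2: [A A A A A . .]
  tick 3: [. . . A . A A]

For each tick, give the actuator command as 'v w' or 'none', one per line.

none
none
2 2
none

tick 0:
  layer 0 (recharge) idle — none
  layer 1 (grasp) active — inhibits: none
  layer 2 (halt) idle — unchanged: none
  layer 3 (back_away) idle — unchanged: none
  layer 4 (escape) idle — unchanged: none
  layer 5 (follow_wall) active — inhibits: none
  layer 6 (phototaxis) active — inhibits: none
  → actuator none
tick 1:
  layer 0 (recharge) active — direct: (1, -1)
  layer 1 (grasp) idle — unchanged: (1, -1)
  layer 2 (halt) idle — unchanged: (1, -1)
  layer 3 (back_away) active — inhibits: none
  layer 4 (escape) active — suppresses: (2, 2)
  layer 5 (follow_wall) active — inhibits: none
  layer 6 (phototaxis) active — inhibits: none
  → actuator none
tick 2:
  layer 0 (recharge) active — direct: (1, -1)
  layer 1 (grasp) active — inhibits: none
  layer 2 (halt) active — suppresses: (0, -2)
  layer 3 (back_away) active — inhibits: none
  layer 4 (escape) active — suppresses: (2, 2)
  layer 5 (follow_wall) idle — unchanged: (2, 2)
  layer 6 (phototaxis) idle — unchanged: (2, 2)
  → actuator (2, 2)
tick 3:
  layer 0 (recharge) idle — none
  layer 1 (grasp) idle — unchanged: none
  layer 2 (halt) idle — unchanged: none
  layer 3 (back_away) active — inhibits: none
  layer 4 (escape) idle — unchanged: none
  layer 5 (follow_wall) active — inhibits: none
  layer 6 (phototaxis) active — inhibits: none
  → actuator none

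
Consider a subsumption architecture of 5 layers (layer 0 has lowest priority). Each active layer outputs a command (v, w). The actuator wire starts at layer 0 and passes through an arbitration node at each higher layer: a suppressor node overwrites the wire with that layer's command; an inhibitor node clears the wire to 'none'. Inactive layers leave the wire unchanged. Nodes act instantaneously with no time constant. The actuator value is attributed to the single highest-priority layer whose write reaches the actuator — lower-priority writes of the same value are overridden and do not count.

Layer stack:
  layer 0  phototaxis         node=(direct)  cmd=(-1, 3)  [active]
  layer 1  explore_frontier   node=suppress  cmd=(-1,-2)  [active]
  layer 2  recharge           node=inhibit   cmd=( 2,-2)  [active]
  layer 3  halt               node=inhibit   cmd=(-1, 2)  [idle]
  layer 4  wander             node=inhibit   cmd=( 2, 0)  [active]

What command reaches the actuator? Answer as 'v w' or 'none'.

L0 phototaxis: active, feeds wire = (-1, 3)
L1 explore_frontier: active, suppressor → wire = (-1, -2)
L2 recharge: active, inhibitor → wire = none
L3 halt: idle → wire stays none
L4 wander: active, inhibitor → wire = none
actuator = none

none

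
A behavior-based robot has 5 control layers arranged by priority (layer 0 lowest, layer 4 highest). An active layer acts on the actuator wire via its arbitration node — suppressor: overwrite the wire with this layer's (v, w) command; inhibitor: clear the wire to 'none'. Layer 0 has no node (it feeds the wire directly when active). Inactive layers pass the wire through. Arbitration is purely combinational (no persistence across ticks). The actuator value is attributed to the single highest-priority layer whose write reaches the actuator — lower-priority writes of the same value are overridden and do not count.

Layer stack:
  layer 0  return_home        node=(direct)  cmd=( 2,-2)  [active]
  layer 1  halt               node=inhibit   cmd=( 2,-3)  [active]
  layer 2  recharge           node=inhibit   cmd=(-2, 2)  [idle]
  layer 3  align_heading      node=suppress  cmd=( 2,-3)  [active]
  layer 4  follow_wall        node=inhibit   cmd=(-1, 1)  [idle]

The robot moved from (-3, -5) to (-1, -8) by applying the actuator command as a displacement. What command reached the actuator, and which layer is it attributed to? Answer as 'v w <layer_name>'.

2 -3 align_heading

displacement = (-1, -8) − (-3, -5) = (2, -3)
layer 0 (return_home) active — direct: (2, -2)
layer 1 (halt) active — inhibits: none
layer 2 (recharge) idle — unchanged: none
layer 3 (align_heading) active — suppresses: (2, -3)
layer 4 (follow_wall) idle — unchanged: (2, -3)
→ actuator (2, -3) — from layer 3 (align_heading)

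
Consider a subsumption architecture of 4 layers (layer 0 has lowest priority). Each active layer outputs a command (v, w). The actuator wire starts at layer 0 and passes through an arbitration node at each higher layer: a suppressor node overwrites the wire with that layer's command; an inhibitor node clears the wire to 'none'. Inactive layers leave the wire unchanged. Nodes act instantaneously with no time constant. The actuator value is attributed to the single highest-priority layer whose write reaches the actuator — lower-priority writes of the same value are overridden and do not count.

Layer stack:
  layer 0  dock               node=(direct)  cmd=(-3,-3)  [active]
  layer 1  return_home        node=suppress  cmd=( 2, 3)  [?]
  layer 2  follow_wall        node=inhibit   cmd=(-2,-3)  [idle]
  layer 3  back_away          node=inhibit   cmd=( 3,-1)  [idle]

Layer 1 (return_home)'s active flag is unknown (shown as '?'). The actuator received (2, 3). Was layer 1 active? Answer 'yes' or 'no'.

yes

If layer 1 is active=yes:
  actuator would be (2, 3)
If layer 1 is active=no:
  actuator would be (-3, -3)
Observed (2, 3), so layer 1 was active.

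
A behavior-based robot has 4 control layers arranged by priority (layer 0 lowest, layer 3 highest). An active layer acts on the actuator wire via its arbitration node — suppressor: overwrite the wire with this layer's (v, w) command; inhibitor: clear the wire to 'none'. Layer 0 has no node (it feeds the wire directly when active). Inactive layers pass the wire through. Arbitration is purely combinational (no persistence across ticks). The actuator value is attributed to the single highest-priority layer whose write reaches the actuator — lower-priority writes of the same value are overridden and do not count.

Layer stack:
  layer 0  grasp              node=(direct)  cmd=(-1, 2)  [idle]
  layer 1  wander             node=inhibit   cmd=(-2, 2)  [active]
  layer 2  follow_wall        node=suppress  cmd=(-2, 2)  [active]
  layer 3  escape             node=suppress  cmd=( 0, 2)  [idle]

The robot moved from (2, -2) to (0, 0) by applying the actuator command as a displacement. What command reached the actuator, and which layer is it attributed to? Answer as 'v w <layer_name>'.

-2 2 follow_wall

displacement = (0, 0) − (2, -2) = (-2, 2)
layer 0 (grasp) idle — none
layer 1 (wander) active — inhibits: none
layer 2 (follow_wall) active — suppresses: (-2, 2)
layer 3 (escape) idle — unchanged: (-2, 2)
→ actuator (-2, 2) — from layer 2 (follow_wall)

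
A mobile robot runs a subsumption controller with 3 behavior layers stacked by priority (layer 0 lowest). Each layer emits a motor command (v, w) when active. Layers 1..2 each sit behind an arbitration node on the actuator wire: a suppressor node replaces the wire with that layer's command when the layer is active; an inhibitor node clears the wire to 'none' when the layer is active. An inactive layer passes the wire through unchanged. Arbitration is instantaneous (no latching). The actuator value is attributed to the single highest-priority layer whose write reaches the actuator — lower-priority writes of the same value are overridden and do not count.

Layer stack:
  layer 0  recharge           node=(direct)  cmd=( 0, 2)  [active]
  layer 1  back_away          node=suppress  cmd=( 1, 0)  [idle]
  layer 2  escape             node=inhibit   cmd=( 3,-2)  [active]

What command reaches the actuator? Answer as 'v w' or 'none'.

none

L0 recharge: active, feeds wire = (0, 2)
L1 back_away: idle → wire stays (0, 2)
L2 escape: active, inhibitor → wire = none
actuator = none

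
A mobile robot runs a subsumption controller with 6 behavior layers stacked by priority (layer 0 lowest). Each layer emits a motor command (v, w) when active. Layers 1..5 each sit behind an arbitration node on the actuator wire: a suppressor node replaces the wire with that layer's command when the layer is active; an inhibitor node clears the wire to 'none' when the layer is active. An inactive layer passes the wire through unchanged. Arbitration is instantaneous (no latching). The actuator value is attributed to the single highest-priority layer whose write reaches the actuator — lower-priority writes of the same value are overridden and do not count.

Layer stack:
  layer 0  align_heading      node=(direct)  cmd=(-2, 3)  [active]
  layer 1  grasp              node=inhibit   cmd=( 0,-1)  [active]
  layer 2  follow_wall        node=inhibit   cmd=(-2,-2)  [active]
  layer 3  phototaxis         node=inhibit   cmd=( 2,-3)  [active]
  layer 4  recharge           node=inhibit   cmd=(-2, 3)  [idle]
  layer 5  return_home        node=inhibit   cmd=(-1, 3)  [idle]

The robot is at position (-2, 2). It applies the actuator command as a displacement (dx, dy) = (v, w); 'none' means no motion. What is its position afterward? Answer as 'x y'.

layer 0 (align_heading) active — direct: (-2, 3)
layer 1 (grasp) active — inhibits: none
layer 2 (follow_wall) active — inhibits: none
layer 3 (phototaxis) active — inhibits: none
layer 4 (recharge) idle — unchanged: none
layer 5 (return_home) idle — unchanged: none
→ actuator none
position: (-2, 2) + none = (-2, 2)

-2 2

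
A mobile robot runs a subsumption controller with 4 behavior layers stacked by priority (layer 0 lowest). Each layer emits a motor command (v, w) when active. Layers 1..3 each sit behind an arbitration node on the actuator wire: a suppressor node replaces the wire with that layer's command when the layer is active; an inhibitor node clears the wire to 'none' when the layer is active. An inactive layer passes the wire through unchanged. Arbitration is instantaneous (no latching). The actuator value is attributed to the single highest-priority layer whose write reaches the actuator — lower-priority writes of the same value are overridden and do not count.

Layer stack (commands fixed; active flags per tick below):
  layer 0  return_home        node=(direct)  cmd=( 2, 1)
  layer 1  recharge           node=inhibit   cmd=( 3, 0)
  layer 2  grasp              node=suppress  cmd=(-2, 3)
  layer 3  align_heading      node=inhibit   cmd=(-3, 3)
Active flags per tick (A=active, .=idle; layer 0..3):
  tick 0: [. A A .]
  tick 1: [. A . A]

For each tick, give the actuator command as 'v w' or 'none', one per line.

tick 0:
  L0 return_home: idle → wire = none
  L1 recharge: active, inhibitor → wire = none
  L2 grasp: active, suppressor → wire = (-2, 3)
  L3 align_heading: idle → wire stays (-2, 3)
  actuator = (-2, 3)
tick 1:
  L0 return_home: idle → wire = none
  L1 recharge: active, inhibitor → wire = none
  L2 grasp: idle → wire stays none
  L3 align_heading: active, inhibitor → wire = none
  actuator = none

-2 3
none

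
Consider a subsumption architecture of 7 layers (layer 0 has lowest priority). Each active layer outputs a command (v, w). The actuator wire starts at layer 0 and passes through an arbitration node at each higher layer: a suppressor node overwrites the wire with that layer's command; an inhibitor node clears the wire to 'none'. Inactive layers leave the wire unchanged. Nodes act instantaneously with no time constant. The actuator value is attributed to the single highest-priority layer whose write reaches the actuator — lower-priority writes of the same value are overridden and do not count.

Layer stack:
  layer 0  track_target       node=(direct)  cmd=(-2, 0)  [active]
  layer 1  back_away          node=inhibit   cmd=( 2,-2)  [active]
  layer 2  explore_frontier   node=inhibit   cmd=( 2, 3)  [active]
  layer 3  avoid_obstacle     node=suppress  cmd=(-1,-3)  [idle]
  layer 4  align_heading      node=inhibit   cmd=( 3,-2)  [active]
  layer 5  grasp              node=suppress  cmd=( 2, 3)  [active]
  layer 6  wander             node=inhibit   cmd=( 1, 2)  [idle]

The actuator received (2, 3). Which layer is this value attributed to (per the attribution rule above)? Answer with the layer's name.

grasp

layer 0 (track_target) active — direct: (-2, 0)
layer 1 (back_away) active — inhibits: none
layer 2 (explore_frontier) active — inhibits: none
layer 3 (avoid_obstacle) idle — unchanged: none
layer 4 (align_heading) active — inhibits: none
layer 5 (grasp) active — suppresses: (2, 3)
layer 6 (wander) idle — unchanged: (2, 3)
→ actuator (2, 3)
last writer: layer 5 = grasp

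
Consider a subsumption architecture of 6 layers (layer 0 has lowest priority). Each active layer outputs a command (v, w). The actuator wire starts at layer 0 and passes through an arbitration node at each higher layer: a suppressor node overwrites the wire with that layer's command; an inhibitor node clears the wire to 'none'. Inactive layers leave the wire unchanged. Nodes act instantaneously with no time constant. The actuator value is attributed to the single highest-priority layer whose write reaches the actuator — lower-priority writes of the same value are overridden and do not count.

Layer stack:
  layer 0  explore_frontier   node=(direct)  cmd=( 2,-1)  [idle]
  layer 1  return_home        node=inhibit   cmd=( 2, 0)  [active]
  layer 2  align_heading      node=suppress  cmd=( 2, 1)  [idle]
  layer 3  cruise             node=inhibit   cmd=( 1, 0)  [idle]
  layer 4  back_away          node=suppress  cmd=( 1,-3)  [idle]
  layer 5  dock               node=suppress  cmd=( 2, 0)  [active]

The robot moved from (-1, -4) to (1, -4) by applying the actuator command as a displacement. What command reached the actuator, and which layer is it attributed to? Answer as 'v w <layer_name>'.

2 0 dock

displacement = (1, -4) − (-1, -4) = (2, 0)
[0] explore_frontier off; wire := none
[1] return_home on (inhibit); wire := none
[2] align_heading off; pass none
[3] cruise off; pass none
[4] back_away off; pass none
[5] dock on (suppress); wire := (2, 0)
output (2, 0) — from layer 5 (dock)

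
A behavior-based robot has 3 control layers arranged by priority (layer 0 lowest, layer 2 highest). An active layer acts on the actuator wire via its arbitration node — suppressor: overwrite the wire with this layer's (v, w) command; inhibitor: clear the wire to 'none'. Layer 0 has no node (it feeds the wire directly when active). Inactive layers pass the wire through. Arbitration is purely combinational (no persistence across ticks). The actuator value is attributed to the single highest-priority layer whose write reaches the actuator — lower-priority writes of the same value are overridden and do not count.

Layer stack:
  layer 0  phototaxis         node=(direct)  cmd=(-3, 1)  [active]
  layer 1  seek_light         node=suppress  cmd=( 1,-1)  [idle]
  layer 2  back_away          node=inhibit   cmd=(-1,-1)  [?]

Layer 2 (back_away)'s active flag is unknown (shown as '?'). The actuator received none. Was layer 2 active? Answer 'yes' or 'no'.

If layer 2 is active=yes:
  actuator would be none
If layer 2 is active=no:
  actuator would be (-3, 1)
Observed none, so layer 2 was active.

yes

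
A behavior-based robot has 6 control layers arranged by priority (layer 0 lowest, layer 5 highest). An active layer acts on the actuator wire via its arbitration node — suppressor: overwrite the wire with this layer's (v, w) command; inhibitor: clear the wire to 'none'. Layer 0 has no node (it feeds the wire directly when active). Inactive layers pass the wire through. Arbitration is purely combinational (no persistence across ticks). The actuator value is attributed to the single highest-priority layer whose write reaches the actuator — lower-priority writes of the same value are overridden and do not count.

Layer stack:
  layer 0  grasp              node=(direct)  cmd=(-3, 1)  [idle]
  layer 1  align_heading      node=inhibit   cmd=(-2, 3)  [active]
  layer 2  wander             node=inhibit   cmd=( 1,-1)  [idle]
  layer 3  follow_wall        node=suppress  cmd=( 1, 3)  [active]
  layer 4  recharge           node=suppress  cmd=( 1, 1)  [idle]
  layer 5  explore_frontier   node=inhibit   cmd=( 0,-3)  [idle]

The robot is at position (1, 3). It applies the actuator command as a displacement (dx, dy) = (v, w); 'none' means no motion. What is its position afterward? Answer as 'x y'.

2 6

L0 grasp: idle → wire = none
L1 align_heading: active, inhibitor → wire = none
L2 wander: idle → wire stays none
L3 follow_wall: active, suppressor → wire = (1, 3)
L4 recharge: idle → wire stays (1, 3)
L5 explore_frontier: idle → wire stays (1, 3)
actuator = (1, 3)
position: (1, 3) + (1, 3) = (2, 6)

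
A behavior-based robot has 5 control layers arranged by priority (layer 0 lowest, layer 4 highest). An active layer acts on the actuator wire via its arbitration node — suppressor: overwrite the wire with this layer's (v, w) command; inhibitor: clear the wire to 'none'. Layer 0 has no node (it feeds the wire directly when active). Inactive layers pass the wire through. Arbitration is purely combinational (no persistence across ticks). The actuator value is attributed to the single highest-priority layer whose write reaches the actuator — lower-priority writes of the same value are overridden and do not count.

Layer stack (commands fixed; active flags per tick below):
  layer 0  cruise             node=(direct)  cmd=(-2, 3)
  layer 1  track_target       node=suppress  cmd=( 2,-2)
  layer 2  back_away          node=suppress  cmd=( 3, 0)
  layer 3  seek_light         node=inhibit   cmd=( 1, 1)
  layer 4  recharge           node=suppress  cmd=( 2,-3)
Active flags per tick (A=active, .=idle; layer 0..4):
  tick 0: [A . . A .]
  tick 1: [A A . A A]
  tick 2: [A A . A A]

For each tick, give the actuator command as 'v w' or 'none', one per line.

none
2 -3
2 -3

tick 0:
  [0] cruise on; wire := (-2, 3)
  [1] track_target off; pass (-2, 3)
  [2] back_away off; pass (-2, 3)
  [3] seek_light on (inhibit); wire := none
  [4] recharge off; pass none
  output none
tick 1:
  [0] cruise on; wire := (-2, 3)
  [1] track_target on (suppress); wire := (2, -2)
  [2] back_away off; pass (2, -2)
  [3] seek_light on (inhibit); wire := none
  [4] recharge on (suppress); wire := (2, -3)
  output (2, -3)
tick 2:
  [0] cruise on; wire := (-2, 3)
  [1] track_target on (suppress); wire := (2, -2)
  [2] back_away off; pass (2, -2)
  [3] seek_light on (inhibit); wire := none
  [4] recharge on (suppress); wire := (2, -3)
  output (2, -3)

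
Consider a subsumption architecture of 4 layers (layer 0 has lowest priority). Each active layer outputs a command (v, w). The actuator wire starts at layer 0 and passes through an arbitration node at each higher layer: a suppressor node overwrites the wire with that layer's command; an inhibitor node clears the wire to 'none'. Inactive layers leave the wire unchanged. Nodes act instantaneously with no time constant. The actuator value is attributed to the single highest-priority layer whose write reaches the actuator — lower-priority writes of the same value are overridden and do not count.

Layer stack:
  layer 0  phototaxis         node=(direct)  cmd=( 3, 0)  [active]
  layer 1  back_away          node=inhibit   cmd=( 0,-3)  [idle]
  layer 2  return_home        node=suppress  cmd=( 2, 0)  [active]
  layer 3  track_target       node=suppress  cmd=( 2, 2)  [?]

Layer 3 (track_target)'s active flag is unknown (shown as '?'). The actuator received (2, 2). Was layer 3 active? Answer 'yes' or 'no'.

yes

If layer 3 is active=yes:
  actuator would be (2, 2)
If layer 3 is active=no:
  actuator would be (2, 0)
Observed (2, 2), so layer 3 was active.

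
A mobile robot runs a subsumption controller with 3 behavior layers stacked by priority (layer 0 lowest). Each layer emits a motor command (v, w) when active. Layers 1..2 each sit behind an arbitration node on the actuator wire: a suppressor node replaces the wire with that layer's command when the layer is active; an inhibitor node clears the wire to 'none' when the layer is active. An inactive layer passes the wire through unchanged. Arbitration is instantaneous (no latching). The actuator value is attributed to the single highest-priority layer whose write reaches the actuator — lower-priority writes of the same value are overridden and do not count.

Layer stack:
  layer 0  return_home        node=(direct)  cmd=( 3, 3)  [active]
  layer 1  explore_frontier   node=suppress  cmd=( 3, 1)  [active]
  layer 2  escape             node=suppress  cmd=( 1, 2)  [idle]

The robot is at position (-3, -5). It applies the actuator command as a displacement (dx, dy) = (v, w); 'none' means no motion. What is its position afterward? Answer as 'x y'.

0 -4

[0] return_home on; wire := (3, 3)
[1] explore_frontier on (suppress); wire := (3, 1)
[2] escape off; pass (3, 1)
output (3, 1)
position: (-3, -5) + (3, 1) = (0, -4)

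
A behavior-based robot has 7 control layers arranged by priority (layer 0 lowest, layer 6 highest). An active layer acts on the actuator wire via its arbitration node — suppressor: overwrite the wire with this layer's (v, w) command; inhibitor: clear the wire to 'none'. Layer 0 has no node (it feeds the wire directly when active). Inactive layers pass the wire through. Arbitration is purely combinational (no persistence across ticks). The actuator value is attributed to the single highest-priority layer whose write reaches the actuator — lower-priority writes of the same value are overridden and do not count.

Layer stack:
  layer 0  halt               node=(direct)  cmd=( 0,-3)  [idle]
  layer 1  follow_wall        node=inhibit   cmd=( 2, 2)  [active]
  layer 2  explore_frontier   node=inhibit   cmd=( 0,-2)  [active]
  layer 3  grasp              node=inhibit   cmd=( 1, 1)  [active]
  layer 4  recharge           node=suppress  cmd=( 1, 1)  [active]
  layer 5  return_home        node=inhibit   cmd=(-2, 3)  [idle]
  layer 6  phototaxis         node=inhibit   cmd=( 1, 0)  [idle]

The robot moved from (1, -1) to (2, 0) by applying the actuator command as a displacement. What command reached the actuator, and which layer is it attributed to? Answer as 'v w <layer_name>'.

1 1 recharge

displacement = (2, 0) − (1, -1) = (1, 1)
layer 0 (halt) idle — none
layer 1 (follow_wall) active — inhibits: none
layer 2 (explore_frontier) active — inhibits: none
layer 3 (grasp) active — inhibits: none
layer 4 (recharge) active — suppresses: (1, 1)
layer 5 (return_home) idle — unchanged: (1, 1)
layer 6 (phototaxis) idle — unchanged: (1, 1)
→ actuator (1, 1) — from layer 4 (recharge)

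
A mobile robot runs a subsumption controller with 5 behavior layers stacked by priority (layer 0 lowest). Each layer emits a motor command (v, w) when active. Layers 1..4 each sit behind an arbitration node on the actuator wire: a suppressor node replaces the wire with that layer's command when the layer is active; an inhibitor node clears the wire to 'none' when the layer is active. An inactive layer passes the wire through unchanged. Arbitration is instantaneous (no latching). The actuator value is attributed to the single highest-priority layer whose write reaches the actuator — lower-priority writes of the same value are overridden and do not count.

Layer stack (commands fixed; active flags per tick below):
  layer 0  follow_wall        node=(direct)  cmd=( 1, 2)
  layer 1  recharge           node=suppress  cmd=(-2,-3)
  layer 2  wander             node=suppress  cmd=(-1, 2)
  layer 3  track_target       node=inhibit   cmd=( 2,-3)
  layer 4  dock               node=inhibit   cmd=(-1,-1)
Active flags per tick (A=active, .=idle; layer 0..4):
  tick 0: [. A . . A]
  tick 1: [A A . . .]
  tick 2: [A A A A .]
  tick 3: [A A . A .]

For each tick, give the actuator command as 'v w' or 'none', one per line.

none
-2 -3
none
none

tick 0:
  L0 follow_wall: idle → wire = none
  L1 recharge: active, suppressor → wire = (-2, -3)
  L2 wander: idle → wire stays (-2, -3)
  L3 track_target: idle → wire stays (-2, -3)
  L4 dock: active, inhibitor → wire = none
  actuator = none
tick 1:
  L0 follow_wall: active, feeds wire = (1, 2)
  L1 recharge: active, suppressor → wire = (-2, -3)
  L2 wander: idle → wire stays (-2, -3)
  L3 track_target: idle → wire stays (-2, -3)
  L4 dock: idle → wire stays (-2, -3)
  actuator = (-2, -3)
tick 2:
  L0 follow_wall: active, feeds wire = (1, 2)
  L1 recharge: active, suppressor → wire = (-2, -3)
  L2 wander: active, suppressor → wire = (-1, 2)
  L3 track_target: active, inhibitor → wire = none
  L4 dock: idle → wire stays none
  actuator = none
tick 3:
  L0 follow_wall: active, feeds wire = (1, 2)
  L1 recharge: active, suppressor → wire = (-2, -3)
  L2 wander: idle → wire stays (-2, -3)
  L3 track_target: active, inhibitor → wire = none
  L4 dock: idle → wire stays none
  actuator = none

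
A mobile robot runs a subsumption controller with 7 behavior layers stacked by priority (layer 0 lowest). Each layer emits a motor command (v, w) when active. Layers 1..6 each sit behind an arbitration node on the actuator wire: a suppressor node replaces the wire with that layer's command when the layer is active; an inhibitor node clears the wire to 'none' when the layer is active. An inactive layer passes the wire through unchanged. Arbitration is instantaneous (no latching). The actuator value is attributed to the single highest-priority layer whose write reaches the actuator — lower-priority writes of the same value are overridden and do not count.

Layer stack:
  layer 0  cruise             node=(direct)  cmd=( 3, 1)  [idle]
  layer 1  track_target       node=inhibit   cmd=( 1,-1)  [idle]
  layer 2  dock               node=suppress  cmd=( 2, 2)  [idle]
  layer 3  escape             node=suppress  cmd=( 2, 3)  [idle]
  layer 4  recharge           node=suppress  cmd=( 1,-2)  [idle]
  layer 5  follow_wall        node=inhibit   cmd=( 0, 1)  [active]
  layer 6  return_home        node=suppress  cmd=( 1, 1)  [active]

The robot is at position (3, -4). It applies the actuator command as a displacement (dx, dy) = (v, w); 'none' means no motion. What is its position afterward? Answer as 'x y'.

L0 cruise: idle → wire = none
L1 track_target: idle → wire stays none
L2 dock: idle → wire stays none
L3 escape: idle → wire stays none
L4 recharge: idle → wire stays none
L5 follow_wall: active, inhibitor → wire = none
L6 return_home: active, suppressor → wire = (1, 1)
actuator = (1, 1)
position: (3, -4) + (1, 1) = (4, -3)

4 -3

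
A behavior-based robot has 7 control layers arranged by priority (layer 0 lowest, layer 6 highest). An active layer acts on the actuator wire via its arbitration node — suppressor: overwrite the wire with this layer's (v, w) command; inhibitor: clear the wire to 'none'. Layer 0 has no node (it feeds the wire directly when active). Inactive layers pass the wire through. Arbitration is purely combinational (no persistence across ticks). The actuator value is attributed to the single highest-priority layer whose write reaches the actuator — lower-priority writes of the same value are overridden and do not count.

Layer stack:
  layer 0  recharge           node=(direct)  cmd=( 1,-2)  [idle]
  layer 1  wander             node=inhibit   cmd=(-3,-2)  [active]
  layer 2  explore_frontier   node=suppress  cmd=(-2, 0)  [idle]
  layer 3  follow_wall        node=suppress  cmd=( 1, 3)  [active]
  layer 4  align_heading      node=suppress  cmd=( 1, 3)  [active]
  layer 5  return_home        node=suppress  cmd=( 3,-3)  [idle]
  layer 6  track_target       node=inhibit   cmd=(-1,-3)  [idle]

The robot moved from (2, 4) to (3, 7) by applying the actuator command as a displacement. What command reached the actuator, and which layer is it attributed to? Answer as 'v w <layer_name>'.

1 3 align_heading

displacement = (3, 7) − (2, 4) = (1, 3)
layer 0 (recharge) idle — none
layer 1 (wander) active — inhibits: none
layer 2 (explore_frontier) idle — unchanged: none
layer 3 (follow_wall) active — suppresses: (1, 3)
layer 4 (align_heading) active — suppresses: (1, 3)
layer 5 (return_home) idle — unchanged: (1, 3)
layer 6 (track_target) idle — unchanged: (1, 3)
→ actuator (1, 3) — from layer 4 (align_heading)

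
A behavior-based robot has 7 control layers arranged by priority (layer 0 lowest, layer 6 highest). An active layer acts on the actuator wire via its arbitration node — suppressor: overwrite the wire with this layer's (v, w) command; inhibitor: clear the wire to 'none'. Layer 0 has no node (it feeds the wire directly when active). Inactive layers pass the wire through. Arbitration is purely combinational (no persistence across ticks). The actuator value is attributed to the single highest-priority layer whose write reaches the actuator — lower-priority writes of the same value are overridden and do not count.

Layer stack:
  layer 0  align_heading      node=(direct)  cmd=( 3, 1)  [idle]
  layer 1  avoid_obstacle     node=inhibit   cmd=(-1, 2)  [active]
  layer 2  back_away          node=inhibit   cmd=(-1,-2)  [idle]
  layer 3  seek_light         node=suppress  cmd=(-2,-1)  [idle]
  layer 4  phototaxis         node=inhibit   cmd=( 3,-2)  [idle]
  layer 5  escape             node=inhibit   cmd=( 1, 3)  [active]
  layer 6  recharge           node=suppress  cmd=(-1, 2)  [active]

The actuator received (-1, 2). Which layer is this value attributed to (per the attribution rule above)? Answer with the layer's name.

recharge

L0 align_heading: idle → wire = none
L1 avoid_obstacle: active, inhibitor → wire = none
L2 back_away: idle → wire stays none
L3 seek_light: idle → wire stays none
L4 phototaxis: idle → wire stays none
L5 escape: active, inhibitor → wire = none
L6 recharge: active, suppressor → wire = (-1, 2)
actuator = (-1, 2)
last writer: layer 6 = recharge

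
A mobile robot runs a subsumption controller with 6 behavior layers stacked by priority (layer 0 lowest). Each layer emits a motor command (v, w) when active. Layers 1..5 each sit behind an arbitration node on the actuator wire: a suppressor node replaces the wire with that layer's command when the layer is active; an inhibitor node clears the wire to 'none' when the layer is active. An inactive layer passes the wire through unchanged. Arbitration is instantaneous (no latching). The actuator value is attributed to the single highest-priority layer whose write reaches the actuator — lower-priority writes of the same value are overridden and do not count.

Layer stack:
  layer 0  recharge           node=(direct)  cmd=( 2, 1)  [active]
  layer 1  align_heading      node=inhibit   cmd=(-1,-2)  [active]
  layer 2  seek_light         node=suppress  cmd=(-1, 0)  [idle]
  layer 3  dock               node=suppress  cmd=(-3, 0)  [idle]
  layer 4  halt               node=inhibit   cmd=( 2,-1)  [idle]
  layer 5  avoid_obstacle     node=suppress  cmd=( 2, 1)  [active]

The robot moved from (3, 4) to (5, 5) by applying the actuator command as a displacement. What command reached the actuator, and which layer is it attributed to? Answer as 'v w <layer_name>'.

2 1 avoid_obstacle

displacement = (5, 5) − (3, 4) = (2, 1)
[0] recharge on; wire := (2, 1)
[1] align_heading on (inhibit); wire := none
[2] seek_light off; pass none
[3] dock off; pass none
[4] halt off; pass none
[5] avoid_obstacle on (suppress); wire := (2, 1)
output (2, 1) — from layer 5 (avoid_obstacle)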